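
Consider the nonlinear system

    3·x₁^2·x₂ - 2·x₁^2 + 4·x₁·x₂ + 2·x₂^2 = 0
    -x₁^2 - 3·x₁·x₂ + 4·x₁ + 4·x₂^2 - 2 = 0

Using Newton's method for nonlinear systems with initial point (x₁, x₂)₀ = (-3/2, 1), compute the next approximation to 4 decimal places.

(-3.5865, 1.8077)

At (-3/2, 1): F = (-1.7500, -1.7500).
Jacobian J = [[6·x₁·x₂ - 4·x₁ + 4·x₂, 3·x₁^2 + 4·x₁ + 4·x₂], [-2·x₁ - 3·x₂ + 4, -3·x₁ + 8·x₂]].
At the point, J = [[1.0000, 4.7500], [4.0000, 12.5000]] (det J = -6.5000).
Solving J·Δ = −F gives Δ = (-2.0865, 0.8077).
Then the next iterate is (x₁, x₂)₁ = (-3.5865, 1.8077).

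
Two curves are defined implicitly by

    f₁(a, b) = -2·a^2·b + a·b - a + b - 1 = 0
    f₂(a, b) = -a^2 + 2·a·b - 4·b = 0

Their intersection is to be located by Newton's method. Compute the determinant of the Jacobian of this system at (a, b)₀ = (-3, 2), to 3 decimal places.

-50.000

J = [[-4·a·b + b - 1, -2·a^2 + a + 1], [-2·a + 2·b, 2·a - 4]].
At the point, J = [[25.000, -20.000], [10.000, -10.000]].
det J = -50.000.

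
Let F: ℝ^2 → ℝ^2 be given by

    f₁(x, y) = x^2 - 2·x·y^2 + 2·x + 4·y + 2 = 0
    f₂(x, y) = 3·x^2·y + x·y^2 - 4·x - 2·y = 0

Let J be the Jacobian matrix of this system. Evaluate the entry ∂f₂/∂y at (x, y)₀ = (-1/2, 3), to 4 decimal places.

-4.2500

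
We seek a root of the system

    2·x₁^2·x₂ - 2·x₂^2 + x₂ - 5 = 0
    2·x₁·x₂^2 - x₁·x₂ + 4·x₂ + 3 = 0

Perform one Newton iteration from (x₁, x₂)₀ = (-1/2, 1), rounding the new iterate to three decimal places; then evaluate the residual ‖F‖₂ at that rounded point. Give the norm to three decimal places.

At (-1/2, 1): F = (-5.500, 6.500).
Jacobian J = [[4·x₁·x₂, 2·x₁^2 - 4·x₂ + 1], [2·x₂^2 - x₂, 4·x₁·x₂ - x₁ + 4]].
At the point, J = [[-2.000, -2.500], [1.000, 2.500]] (det J = -2.500).
Solving J·Δ = −F gives Δ = (1.000, -3.000).
Then the next iterate is (x₁, x₂)₁ = (0.500, -2.000).
Re-evaluating at (0.500, -2.000): F = (-16.000, 0.000), so ‖F‖₂ = 16.000.

16.000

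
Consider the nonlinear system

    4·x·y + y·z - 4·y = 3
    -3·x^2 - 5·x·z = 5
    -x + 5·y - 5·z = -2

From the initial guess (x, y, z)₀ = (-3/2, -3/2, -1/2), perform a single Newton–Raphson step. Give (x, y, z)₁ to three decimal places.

(-0.024, -1.101, -0.696)

At (-3/2, -3/2, -1/2): F = (12.750, -15.500, -1.500).
Jacobian J = [[4·y, 4·x + z - 4, y], [-6·x - 5·z, 0, -5·x], [-1, 5, -5]].
At the point, J = [[-6.000, -10.500, -1.500], [11.500, 0.000, 7.500], [-1.000, 5.000, -5.000]] (det J = -386.250).
Solving J·Δ = −F gives Δ = (1.476, 0.399, -0.196).
Then the next iterate is (x, y, z)₁ = (-0.024, -1.101, -0.696).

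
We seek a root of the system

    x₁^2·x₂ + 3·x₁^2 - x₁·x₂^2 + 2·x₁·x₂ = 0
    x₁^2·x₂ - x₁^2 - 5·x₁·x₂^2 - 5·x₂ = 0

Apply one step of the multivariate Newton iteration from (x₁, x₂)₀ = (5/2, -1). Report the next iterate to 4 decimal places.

(1.4327, -0.8480)

At (5/2, -1): F = (5.0000, -20.0000).
Jacobian J = [[2·x₁·x₂ + 6·x₁ - x₂^2 + 2·x₂, x₁^2 - 2·x₁·x₂ + 2·x₁], [2·x₁·x₂ - 2·x₁ - 5·x₂^2, x₁^2 - 10·x₁·x₂ - 5]].
At the point, J = [[7.0000, 16.2500], [-15.0000, 26.2500]] (det J = 427.5000).
Solving J·Δ = −F gives Δ = (-1.0673, 0.1520).
Then the next iterate is (x₁, x₂)₁ = (1.4327, -0.8480).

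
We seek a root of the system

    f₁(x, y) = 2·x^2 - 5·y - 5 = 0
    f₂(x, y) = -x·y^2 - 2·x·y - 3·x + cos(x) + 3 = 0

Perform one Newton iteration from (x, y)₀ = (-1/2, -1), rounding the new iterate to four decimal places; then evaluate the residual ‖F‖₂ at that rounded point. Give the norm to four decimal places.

At (-1/2, -1): F = (0.5000, 4.877583).
Jacobian J = [[4·x, -5], [-y^2 - 2·y - sin(x) - 3, -2·x·y - 2·x]].
At the point, J = [[-2.0000, -5.0000], [-1.520574, 0.0000]] (det J = -7.602872).
Solving J·Δ = −F gives Δ = (3.2077, -1.1831).
Then the next iterate is (x, y)₁ = (2.7077, -2.1831).
Re-evaluating at (2.7077, -2.1831): F = (20.578779, -7.112773), so ‖F‖₂ = 21.7733.

21.7733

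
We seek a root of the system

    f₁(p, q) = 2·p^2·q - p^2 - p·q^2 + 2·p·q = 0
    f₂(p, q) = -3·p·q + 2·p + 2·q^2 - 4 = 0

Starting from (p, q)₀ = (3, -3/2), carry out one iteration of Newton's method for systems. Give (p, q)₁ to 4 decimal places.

At (3, -3/2): F = (-51.7500, 20.0000).
Jacobian J = [[4·p·q - 2·p - q^2 + 2·q, 2·p^2 - 2·p·q + 2·p], [-3·q + 2, -3·p + 4·q]].
At the point, J = [[-29.2500, 33.0000], [6.5000, -15.0000]] (det J = 224.2500).
Solving J·Δ = −F gives Δ = (-0.5184, 1.1087).
Then the next iterate is (p, q)₁ = (2.4816, -0.3913).

(2.4816, -0.3913)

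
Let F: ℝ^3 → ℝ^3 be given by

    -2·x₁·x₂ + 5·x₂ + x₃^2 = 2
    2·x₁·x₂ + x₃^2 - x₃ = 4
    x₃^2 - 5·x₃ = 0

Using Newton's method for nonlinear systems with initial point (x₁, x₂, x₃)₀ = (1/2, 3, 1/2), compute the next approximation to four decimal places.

At (1/2, 3, 1/2): F = (10.2500, -1.2500, -2.2500).
Jacobian J = [[-2·x₂, -2·x₁ + 5, 2·x₃], [2·x₂, 2·x₁, 2·x₃ - 1], [0, 0, 2·x₃ - 5]].
At the point, J = [[-6.0000, 4.0000, 1.0000], [6.0000, 1.0000, 0.0000], [0.0000, 0.0000, -4.0000]] (det J = 120.0000).
Solving J·Δ = −F gives Δ = (0.4896, -1.6875, -0.5625).
Then the next iterate is (x₁, x₂, x₃)₁ = (0.9896, 1.3125, -0.0625).

(0.9896, 1.3125, -0.0625)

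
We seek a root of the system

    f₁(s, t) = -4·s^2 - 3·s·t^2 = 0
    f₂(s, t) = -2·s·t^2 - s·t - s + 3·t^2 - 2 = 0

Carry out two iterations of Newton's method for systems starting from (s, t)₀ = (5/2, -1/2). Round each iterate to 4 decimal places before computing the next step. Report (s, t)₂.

(0.1622, -1.7657)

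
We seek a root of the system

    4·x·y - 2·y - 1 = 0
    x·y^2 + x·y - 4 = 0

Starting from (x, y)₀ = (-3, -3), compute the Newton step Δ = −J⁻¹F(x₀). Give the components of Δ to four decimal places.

At (-3, -3): F = (41.0000, -22.0000).
Jacobian J = [[4·y, 4·x - 2], [y^2 + y, 2·x·y + x]].
At the point, J = [[-12.0000, -14.0000], [6.0000, 15.0000]] (det J = -96.0000).
Solving J·Δ = −F gives Δ = (3.1979, 0.1875).

(3.1979, 0.1875)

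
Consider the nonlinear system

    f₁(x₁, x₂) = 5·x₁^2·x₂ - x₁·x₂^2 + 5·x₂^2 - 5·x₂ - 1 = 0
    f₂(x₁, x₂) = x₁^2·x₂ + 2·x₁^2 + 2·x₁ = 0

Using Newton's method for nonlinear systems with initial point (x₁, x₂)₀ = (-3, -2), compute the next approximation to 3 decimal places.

At (-3, -2): F = (-49.000, -6.000).
Jacobian J = [[10·x₁·x₂ - x₂^2, 5·x₁^2 - 2·x₁·x₂ + 10·x₂ - 5], [2·x₁·x₂ + 4·x₁ + 2, x₁^2]].
At the point, J = [[56.000, 8.000], [2.000, 9.000]] (det J = 488.000).
Solving J·Δ = −F gives Δ = (0.805, 0.488).
Then the next iterate is (x₁, x₂)₁ = (-2.195, -1.512).

(-2.195, -1.512)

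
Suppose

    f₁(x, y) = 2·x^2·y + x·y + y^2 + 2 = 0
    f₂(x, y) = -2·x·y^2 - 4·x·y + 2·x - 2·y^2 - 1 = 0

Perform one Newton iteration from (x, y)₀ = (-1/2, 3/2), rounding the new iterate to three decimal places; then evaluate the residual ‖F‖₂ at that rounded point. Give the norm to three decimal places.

At (-1/2, 3/2): F = (4.250, -1.250).
Jacobian J = [[4·x·y + y, 2·x^2 + x + 2·y], [-2·y^2 - 4·y + 2, -4·x·y - 4·x - 4·y]].
At the point, J = [[-1.500, 3.000], [-8.500, -1.000]] (det J = 27.000).
Solving J·Δ = −F gives Δ = (0.019, -1.407).
Then the next iterate is (x, y)₁ = (-0.481, 0.093).
Re-evaluating at (-0.481, 0.093): F = (2.00695, -1.79205), so ‖F‖₂ = 2.691.

2.691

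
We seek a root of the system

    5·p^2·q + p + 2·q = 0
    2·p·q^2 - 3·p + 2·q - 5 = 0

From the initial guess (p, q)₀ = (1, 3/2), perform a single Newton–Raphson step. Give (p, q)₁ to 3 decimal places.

At (1, 3/2): F = (11.500, -0.500).
Jacobian J = [[10·p·q + 1, 5·p^2 + 2], [2·q^2 - 3, 4·p·q + 2]].
At the point, J = [[16.000, 7.000], [1.500, 8.000]] (det J = 117.500).
Solving J·Δ = −F gives Δ = (-0.813, 0.215).
Then the next iterate is (p, q)₁ = (0.187, 1.715).

(0.187, 1.715)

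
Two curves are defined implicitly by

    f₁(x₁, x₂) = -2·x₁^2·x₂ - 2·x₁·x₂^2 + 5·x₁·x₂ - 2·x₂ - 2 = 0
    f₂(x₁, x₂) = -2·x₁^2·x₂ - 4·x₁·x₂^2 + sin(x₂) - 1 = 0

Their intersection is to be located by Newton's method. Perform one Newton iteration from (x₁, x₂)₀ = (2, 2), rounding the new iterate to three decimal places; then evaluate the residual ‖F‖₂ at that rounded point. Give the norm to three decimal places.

At (2, 2): F = (-18.000, -48.09070).
Jacobian J = [[-4·x₁·x₂ - 2·x₂^2 + 5·x₂, -2·x₁^2 - 4·x₁·x₂ + 5·x₁ - 2], [-4·x₁·x₂ - 4·x₂^2, -2·x₁^2 - 8·x₁·x₂ + cos(x₂)]].
At the point, J = [[-14.000, -16.000], [-32.000, -40.41615]] (det J = 53.82606).
Solving J·Δ = −F gives Δ = (0.780, -1.807).
Then the next iterate is (x₁, x₂)₁ = (2.780, 0.193).
Re-evaluating at (2.780, 0.193): F = (-2.89357, -4.20557), so ‖F‖₂ = 5.105.

5.105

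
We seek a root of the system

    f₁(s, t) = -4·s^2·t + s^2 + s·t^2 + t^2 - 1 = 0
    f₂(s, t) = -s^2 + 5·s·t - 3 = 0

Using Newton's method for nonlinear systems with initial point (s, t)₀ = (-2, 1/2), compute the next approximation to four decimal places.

(0.2279, 0.7482)

At (-2, 1/2): F = (-5.2500, -12.0000).
Jacobian J = [[-8·s·t + 2·s + t^2, -4·s^2 + 2·s·t + 2·t], [-2·s + 5·t, 5·s]].
At the point, J = [[4.2500, -17.0000], [6.5000, -10.0000]] (det J = 68.0000).
Solving J·Δ = −F gives Δ = (2.2279, 0.2482).
Then the next iterate is (s, t)₁ = (0.2279, 0.7482).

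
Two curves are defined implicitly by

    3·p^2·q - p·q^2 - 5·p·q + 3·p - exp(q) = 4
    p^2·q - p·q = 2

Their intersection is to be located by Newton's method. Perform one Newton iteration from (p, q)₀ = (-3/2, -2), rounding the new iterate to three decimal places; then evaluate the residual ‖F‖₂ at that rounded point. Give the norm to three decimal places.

9.151

At (-3/2, -2): F = (-31.13534, -9.500).
Jacobian J = [[6·p·q - q^2 - 5·q + 3, 3·p^2 - 2·p·q - 5·p - exp(q)], [2·p·q - q, p^2 - p]].
At the point, J = [[27.000, 8.11466], [8.000, 3.750]] (det J = 36.33268).
Solving J·Δ = −F gives Δ = (1.092, 0.204).
Then the next iterate is (p, q)₁ = (-0.408, -1.796).
Re-evaluating at (-0.408, -1.796): F = (-8.63466, -3.03174), so ‖F‖₂ = 9.151.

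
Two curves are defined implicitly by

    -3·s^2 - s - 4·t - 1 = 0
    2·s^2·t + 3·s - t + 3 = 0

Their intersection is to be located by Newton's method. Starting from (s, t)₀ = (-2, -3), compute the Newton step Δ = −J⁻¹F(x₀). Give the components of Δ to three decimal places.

At (-2, -3): F = (1.000, -24.000).
Jacobian J = [[-6·s - 1, -4], [4·s·t + 3, 2·s^2 - 1]].
At the point, J = [[11.000, -4.000], [27.000, 7.000]] (det J = 185.000).
Solving J·Δ = −F gives Δ = (0.481, 1.573).

(0.481, 1.573)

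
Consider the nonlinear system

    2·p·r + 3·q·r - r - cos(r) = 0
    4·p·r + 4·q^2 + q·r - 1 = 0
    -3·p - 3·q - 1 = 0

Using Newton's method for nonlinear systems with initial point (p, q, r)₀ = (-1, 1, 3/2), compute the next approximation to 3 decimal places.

(-2.172, 1.839, 1.312)

At (-1, 1, 3/2): F = (-0.07074, -1.500, -1.000).
Jacobian J = [[2·r, 3·r, 2·p + 3·q + sin(r) - 1], [4·r, 8·q + r, 4·p + q], [-3, -3, 0]].
At the point, J = [[3.000, 4.500, 0.99749], [6.000, 9.500, -3.000], [-3.000, -3.000, 0.000]] (det J = 23.97370).
Solving J·Δ = −F gives Δ = (-1.172, 0.839, -0.188).
Then the next iterate is (p, q, r)₁ = (-2.172, 1.839, 1.312).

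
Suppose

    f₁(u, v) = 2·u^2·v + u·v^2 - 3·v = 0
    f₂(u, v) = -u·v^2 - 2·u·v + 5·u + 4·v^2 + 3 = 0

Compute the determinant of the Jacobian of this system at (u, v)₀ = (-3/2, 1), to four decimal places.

J = [[4·u·v + v^2, 2·u^2 + 2·u·v - 3], [-v^2 - 2·v + 5, -2·u·v - 2·u + 8·v]].
At the point, J = [[-5.0000, -1.5000], [2.0000, 14.0000]].
det J = -67.0000.

-67.0000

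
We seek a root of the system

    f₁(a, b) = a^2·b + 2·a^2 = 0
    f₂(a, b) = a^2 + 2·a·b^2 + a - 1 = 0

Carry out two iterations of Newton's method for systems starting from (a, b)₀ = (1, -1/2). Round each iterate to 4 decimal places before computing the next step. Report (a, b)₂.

(0.3234, -0.9042)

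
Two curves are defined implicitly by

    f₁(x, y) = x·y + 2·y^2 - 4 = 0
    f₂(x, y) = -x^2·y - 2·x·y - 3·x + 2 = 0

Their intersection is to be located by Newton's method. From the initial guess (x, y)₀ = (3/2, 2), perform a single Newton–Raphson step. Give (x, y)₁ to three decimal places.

(0.732, 1.425)

At (3/2, 2): F = (7.000, -13.000).
Jacobian J = [[y, x + 4·y], [-2·x·y - 2·y - 3, -x^2 - 2·x]].
At the point, J = [[2.000, 9.500], [-13.000, -5.250]] (det J = 113.000).
Solving J·Δ = −F gives Δ = (-0.768, -0.575).
Then the next iterate is (x, y)₁ = (0.732, 1.425).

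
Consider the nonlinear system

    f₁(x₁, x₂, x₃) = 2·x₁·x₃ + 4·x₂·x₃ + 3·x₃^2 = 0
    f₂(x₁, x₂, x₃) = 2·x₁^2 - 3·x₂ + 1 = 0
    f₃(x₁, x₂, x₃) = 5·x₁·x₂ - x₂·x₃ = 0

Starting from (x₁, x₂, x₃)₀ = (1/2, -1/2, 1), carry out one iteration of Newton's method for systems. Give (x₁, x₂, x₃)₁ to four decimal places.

At (1/2, -1/2, 1): F = (2.0000, 3.0000, -0.7500).
Jacobian J = [[2·x₃, 4·x₃, 2·x₁ + 4·x₂ + 6·x₃], [4·x₁, -3, 0], [5·x₂, 5·x₁ - x₃, -x₂]].
At the point, J = [[2.0000, 4.0000, 5.0000], [2.0000, -3.0000, 0.0000], [-2.5000, 1.5000, 0.5000]] (det J = -29.5000).
Solving J·Δ = −F gives Δ = (0.0763, 1.0508, -1.2712).
Then the next iterate is (x₁, x₂, x₃)₁ = (0.5763, 0.5508, -0.2712).

(0.5763, 0.5508, -0.2712)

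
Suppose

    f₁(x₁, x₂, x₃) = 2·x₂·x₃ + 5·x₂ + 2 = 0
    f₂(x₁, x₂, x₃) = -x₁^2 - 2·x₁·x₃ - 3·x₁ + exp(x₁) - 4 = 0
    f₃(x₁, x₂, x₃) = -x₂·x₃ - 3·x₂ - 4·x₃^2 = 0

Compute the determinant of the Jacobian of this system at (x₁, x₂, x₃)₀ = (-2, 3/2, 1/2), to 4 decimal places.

J = [[0, 2·x₃ + 5, 2·x₂], [-2·x₁ - 2·x₃ + exp(x₁) - 3, 0, -2·x₁], [0, -x₃ - 3, -x₂ - 8·x₃]].
At the point, J = [[0.0000, 6.0000, 3.0000], [0.135335, 0.0000, 4.0000], [0.0000, -3.5000, -5.5000]].
det J = 3.0450.

3.0450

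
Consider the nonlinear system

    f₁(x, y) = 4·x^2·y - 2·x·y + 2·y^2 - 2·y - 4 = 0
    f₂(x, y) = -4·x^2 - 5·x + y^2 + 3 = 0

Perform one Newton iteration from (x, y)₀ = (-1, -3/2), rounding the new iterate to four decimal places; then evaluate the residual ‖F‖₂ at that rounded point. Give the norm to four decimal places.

6.1504

At (-1, -3/2): F = (-5.5000, 6.2500).
Jacobian J = [[8·x·y - 2·y, 4·x^2 - 2·x + 4·y - 2], [-8·x - 5, 2·y]].
At the point, J = [[15.0000, -2.0000], [3.0000, -3.0000]] (det J = -39.0000).
Solving J·Δ = −F gives Δ = (0.7436, 2.8269).
Then the next iterate is (x, y)₁ = (-0.2564, 1.3269).
Re-evaluating at (-0.2564, 1.3269): F = (-2.103112, 5.779700), so ‖F‖₂ = 6.1504.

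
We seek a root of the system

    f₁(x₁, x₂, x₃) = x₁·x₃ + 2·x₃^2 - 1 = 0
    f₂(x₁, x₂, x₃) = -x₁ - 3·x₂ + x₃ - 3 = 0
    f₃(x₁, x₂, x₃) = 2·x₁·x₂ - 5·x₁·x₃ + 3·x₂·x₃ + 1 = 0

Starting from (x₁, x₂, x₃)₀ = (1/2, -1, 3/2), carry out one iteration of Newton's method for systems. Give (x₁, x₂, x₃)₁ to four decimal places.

(0.1167, -0.7274, 0.9346)

At (1/2, -1, 3/2): F = (4.2500, 1.0000, -8.2500).
Jacobian J = [[x₃, 0, x₁ + 4·x₃], [-1, -3, 1], [2·x₂ - 5·x₃, 2·x₁ + 3·x₃, -5·x₁ + 3·x₂]].
At the point, J = [[1.5000, 0.0000, 6.5000], [-1.0000, -3.0000, 1.0000], [-9.5000, 5.5000, -5.5000]] (det J = -204.5000).
Solving J·Δ = −F gives Δ = (-0.3833, 0.2726, -0.5654).
Then the next iterate is (x₁, x₂, x₃)₁ = (0.1167, -0.7274, 0.9346).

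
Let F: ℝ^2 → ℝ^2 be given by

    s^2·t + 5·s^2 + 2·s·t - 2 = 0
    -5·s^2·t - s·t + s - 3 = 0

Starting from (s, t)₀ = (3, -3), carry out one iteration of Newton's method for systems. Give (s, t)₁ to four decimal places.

At (3, -3): F = (-2.0000, 144.0000).
Jacobian J = [[2·s·t + 10·s + 2·t, s^2 + 2·s], [-10·s·t - t + 1, -5·s^2 - s]].
At the point, J = [[6.0000, 15.0000], [94.0000, -48.0000]] (det J = -1698.0000).
Solving J·Δ = −F gives Δ = (-1.2155, 0.6196).
Then the next iterate is (s, t)₁ = (1.7845, -2.3804).

(1.7845, -2.3804)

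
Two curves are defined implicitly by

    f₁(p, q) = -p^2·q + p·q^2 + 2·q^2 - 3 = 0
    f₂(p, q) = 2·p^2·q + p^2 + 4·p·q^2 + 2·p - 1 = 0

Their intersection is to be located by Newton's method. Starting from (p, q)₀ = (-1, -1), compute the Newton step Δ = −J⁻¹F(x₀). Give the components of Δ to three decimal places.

At (-1, -1): F = (-1.000, -8.000).
Jacobian J = [[-2·p·q + q^2, -p^2 + 2·p·q + 4·q], [4·p·q + 2·p + 4·q^2 + 2, 2·p^2 + 8·p·q]].
At the point, J = [[-1.000, -3.000], [8.000, 10.000]] (det J = 14.000).
Solving J·Δ = −F gives Δ = (2.429, -1.143).

(2.429, -1.143)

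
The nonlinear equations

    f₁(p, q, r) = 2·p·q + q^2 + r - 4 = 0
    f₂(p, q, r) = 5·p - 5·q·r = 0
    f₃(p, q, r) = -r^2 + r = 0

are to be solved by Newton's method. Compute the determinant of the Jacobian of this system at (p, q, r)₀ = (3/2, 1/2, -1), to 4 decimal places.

-45.0000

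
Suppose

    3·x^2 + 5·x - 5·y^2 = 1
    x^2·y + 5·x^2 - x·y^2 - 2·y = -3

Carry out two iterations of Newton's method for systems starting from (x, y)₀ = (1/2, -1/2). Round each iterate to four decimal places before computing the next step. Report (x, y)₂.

(0.3717, 0.2837)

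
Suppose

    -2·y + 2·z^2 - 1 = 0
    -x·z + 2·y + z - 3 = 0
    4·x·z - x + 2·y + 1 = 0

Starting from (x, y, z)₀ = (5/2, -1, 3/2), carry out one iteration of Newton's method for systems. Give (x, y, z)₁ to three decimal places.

(0.253, 0.669, 1.140)

At (5/2, -1, 3/2): F = (5.500, -7.250, 11.500).
Jacobian J = [[0, -2, 4·z], [-z, 2, -x + 1], [4·z - 1, 2, 4·x]].
At the point, J = [[0.000, -2.000, 6.000], [-1.500, 2.000, -1.500], [5.000, 2.000, 10.000]] (det J = -93.000).
Solving J·Δ = −F gives Δ = (-2.247, 1.669, -0.360).
Then the next iterate is (x, y, z)₁ = (0.253, 0.669, 1.140).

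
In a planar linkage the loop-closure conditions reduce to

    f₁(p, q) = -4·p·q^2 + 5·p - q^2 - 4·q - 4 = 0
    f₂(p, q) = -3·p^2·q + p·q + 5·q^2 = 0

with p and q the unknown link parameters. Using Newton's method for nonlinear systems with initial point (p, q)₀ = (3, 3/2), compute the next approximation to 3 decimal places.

(2.202, 1.010)

At (3, 3/2): F = (-24.250, -24.750).
Jacobian J = [[-4·q^2 + 5, -8·p·q - 2·q - 4], [-6·p·q + q, -3·p^2 + p + 10·q]].
At the point, J = [[-4.000, -43.000], [-25.500, -9.000]] (det J = -1060.500).
Solving J·Δ = −F gives Δ = (-0.798, -0.490).
Then the next iterate is (p, q)₁ = (2.202, 1.010).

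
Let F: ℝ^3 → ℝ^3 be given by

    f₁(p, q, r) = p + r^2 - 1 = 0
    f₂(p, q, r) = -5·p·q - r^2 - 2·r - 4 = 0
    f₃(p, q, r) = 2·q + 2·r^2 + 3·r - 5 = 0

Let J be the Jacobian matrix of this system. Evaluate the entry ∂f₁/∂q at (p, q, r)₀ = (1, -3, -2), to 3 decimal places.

∂f₁/∂q = 0.
At (1, -3, -2) this is 0.000.

0.000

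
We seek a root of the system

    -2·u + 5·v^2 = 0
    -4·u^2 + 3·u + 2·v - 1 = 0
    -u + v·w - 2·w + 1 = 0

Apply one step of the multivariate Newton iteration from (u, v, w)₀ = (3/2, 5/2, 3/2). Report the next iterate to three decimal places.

(1.188, 1.345, 3.840)

At (3/2, 5/2, 3/2): F = (28.250, -0.500, 0.250).
Jacobian J = [[-2, 10·v, 0], [-8·u + 3, 2, 0], [-1, w, v - 2]].
At the point, J = [[-2.000, 25.000, 0.000], [-9.000, 2.000, 0.000], [-1.000, 1.500, 0.500]] (det J = 110.500).
Solving J·Δ = −F gives Δ = (-0.312, -1.155, 2.340).
Then the next iterate is (u, v, w)₁ = (1.188, 1.345, 3.840).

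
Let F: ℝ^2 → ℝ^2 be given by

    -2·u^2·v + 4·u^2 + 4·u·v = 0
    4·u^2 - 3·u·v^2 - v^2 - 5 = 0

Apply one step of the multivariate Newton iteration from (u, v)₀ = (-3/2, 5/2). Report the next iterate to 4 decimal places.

(-1.8165, 0.4653)

At (-3/2, 5/2): F = (-17.2500, 25.8750).
Jacobian J = [[-4·u·v + 8·u + 4·v, -2·u^2 + 4·u], [8·u - 3·v^2, -6·u·v - 2·v]].
At the point, J = [[13.0000, -10.5000], [-30.7500, 17.5000]] (det J = -95.3750).
Solving J·Δ = −F gives Δ = (-0.3165, -2.0347).
Then the next iterate is (u, v)₁ = (-1.8165, 0.4653).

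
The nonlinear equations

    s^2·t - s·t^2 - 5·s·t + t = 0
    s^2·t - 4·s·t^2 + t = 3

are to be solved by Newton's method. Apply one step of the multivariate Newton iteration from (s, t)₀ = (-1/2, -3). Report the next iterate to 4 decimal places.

(0.3906, -4.6875)

At (-1/2, -3): F = (-6.7500, 11.2500).
Jacobian J = [[2·s·t - t^2 - 5·t, s^2 - 2·s·t - 5·s + 1], [2·s·t - 4·t^2, s^2 - 8·s·t + 1]].
At the point, J = [[9.0000, 0.7500], [-33.0000, -10.7500]] (det J = -72.0000).
Solving J·Δ = −F gives Δ = (0.8906, -1.6875).
Then the next iterate is (s, t)₁ = (0.3906, -4.6875).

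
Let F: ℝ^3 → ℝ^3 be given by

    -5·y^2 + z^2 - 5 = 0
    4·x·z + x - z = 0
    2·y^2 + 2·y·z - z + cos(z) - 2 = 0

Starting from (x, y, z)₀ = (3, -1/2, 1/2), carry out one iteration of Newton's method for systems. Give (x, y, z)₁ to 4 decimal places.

At (3, -1/2, 1/2): F = (-6.0000, 8.5000, -1.622417).
Jacobian J = [[0, -10·y, 2·z], [4·z + 1, 0, 4·x - 1], [0, 4·y + 2·z, 2·y - sin(z) - 1]].
At the point, J = [[0.0000, 5.0000, 1.0000], [3.0000, 0.0000, 11.0000], [0.0000, -1.0000, -2.479426]] (det J = 34.191383).
Solving J·Δ = −F gives Δ = (1.7068, 1.4476, -1.2382).
Then the next iterate is (x, y, z)₁ = (4.7068, 0.9476, -0.7382).

(4.7068, 0.9476, -0.7382)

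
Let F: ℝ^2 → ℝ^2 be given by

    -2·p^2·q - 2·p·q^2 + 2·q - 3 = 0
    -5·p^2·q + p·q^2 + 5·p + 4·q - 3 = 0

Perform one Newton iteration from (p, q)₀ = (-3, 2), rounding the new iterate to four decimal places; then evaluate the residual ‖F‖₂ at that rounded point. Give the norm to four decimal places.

34.8141

At (-3, 2): F = (-11.0000, -112.0000).
Jacobian J = [[-4·p·q - 2·q^2, -2·p^2 - 4·p·q + 2], [-10·p·q + q^2 + 5, -5·p^2 + 2·p·q + 4]].
At the point, J = [[16.0000, 8.0000], [69.0000, -53.0000]] (det J = -1400.0000).
Solving J·Δ = −F gives Δ = (1.0564, -0.7379).
Then the next iterate is (p, q)₁ = (-1.9436, 1.2621).
Re-evaluating at (-1.9436, 1.2621): F = (-3.819263, -34.603978), so ‖F‖₂ = 34.8141.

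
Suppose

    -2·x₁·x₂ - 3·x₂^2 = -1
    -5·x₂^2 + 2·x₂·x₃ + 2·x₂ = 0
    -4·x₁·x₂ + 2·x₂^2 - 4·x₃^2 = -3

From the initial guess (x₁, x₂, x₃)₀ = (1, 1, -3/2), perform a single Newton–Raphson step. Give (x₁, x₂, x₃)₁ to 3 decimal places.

(0.756, 0.561, -0.915)

At (1, 1, -3/2): F = (-4.000, -6.000, -8.000).
Jacobian J = [[-2·x₂, -2·x₁ - 6·x₂, 0], [0, -10·x₂ + 2·x₃ + 2, 2·x₂], [-4·x₂, -4·x₁ + 4·x₂, -8·x₃]].
At the point, J = [[-2.000, -8.000, 0.000], [0.000, -11.000, 2.000], [-4.000, 0.000, 12.000]] (det J = 328.000).
Solving J·Δ = −F gives Δ = (-0.244, -0.439, 0.585).
Then the next iterate is (x₁, x₂, x₃)₁ = (0.756, 0.561, -0.915).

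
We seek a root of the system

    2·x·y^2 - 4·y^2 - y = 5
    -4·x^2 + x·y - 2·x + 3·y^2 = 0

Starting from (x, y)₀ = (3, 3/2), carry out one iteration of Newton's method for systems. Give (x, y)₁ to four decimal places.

(2.2649, 2.5616)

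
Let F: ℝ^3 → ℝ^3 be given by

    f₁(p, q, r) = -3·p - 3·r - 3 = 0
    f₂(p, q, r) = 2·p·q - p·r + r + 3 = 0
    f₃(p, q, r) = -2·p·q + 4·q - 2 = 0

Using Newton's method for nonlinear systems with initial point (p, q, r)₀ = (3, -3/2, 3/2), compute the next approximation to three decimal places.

(2.231, -2.154, -3.231)

At (3, -3/2, 3/2): F = (-16.500, -9.000, 1.000).
Jacobian J = [[-3, 0, -3], [2·q - r, 2·p, -p + 1], [-2·q, -2·p + 4, 0]].
At the point, J = [[-3.000, 0.000, -3.000], [-4.500, 6.000, -2.000], [3.000, -2.000, 0.000]] (det J = 39.000).
Solving J·Δ = −F gives Δ = (-0.769, -0.654, -4.731).
Then the next iterate is (p, q, r)₁ = (2.231, -2.154, -3.231).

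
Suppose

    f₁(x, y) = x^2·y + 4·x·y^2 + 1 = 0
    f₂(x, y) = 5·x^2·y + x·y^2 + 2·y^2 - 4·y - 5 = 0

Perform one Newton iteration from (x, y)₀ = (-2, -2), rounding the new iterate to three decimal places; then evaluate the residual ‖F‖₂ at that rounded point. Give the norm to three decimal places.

16.304

At (-2, -2): F = (-39.000, -37.000).
Jacobian J = [[2·x·y + 4·y^2, x^2 + 8·x·y], [10·x·y + y^2, 5·x^2 + 2·x·y + 4·y - 4]].
At the point, J = [[24.000, 36.000], [44.000, 16.000]] (det J = -1200.000).
Solving J·Δ = −F gives Δ = (0.590, 0.690).
Then the next iterate is (x, y)₁ = (-1.410, -1.310).
Re-evaluating at (-1.410, -1.310): F = (-11.28322, -11.76956), so ‖F‖₂ = 16.304.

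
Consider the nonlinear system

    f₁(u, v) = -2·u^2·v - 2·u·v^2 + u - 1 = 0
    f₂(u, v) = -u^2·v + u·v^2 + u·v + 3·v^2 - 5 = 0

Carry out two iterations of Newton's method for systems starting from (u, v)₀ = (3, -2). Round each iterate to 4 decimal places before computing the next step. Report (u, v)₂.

(1.3749, -1.1778)

At (3, -2): F = (14.0000, 31.0000).
Jacobian J = [[-4·u·v - 2·v^2 + 1, -2·u^2 - 4·u·v], [-2·u·v + v^2 + v, -u^2 + 2·u·v + u + 6·v]].
At the point, J = [[17.0000, 6.0000], [14.0000, -30.0000]] (det J = -594.0000).
Solving J·Δ = −F gives Δ = (-1.0202, 0.5572).
Then the next iterate is (u, v)₁ = (1.9798, -1.4428).
Round to (1.9798, -1.4428) and repeat: F = (4.047633, 8.165064), J = [[8.262478, 3.586606], [6.351783, -16.309519]].
Δ = (-0.6049, 0.2650), so (u, v)₂ = (1.3749, -1.1778).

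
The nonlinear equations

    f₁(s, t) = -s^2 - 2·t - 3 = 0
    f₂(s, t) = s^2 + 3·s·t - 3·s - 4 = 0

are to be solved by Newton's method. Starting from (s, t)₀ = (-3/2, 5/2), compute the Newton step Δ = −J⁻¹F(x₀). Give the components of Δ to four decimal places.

At (-3/2, 5/2): F = (-10.2500, -8.5000).
Jacobian J = [[-2·s, -2], [2·s + 3·t - 3, 3·s]].
At the point, J = [[3.0000, -2.0000], [1.5000, -4.5000]] (det J = -10.5000).
Solving J·Δ = −F gives Δ = (2.7738, -0.9643).

(2.7738, -0.9643)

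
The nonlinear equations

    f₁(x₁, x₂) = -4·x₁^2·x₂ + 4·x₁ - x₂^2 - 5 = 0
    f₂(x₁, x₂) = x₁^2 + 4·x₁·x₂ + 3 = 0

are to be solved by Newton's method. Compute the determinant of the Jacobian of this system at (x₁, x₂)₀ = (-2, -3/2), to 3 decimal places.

30.000

J = [[-8·x₁·x₂ + 4, -4·x₁^2 - 2·x₂], [2·x₁ + 4·x₂, 4·x₁]].
At the point, J = [[-20.000, -13.000], [-10.000, -8.000]].
det J = 30.000.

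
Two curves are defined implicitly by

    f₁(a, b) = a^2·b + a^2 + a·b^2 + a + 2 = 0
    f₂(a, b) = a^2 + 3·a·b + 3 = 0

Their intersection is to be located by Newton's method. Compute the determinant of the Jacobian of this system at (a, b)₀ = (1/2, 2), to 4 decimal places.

-3.7500

J = [[2·a·b + 2·a + b^2 + 1, a^2 + 2·a·b], [2·a + 3·b, 3·a]].
At the point, J = [[8.0000, 2.2500], [7.0000, 1.5000]].
det J = -3.7500.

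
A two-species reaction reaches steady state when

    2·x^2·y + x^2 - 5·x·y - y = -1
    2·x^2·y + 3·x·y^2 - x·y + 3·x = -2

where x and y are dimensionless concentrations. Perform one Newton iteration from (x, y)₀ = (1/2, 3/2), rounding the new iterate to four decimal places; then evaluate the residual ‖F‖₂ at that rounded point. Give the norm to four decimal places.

2.7649

At (1/2, 3/2): F = (-3.2500, 6.8750).
Jacobian J = [[4·x·y + 2·x - 5·y, 2·x^2 - 5·x - 1], [4·x·y + 3·y^2 - y + 3, 2·x^2 + 6·x·y - x]].
At the point, J = [[-3.5000, -3.0000], [11.2500, 4.5000]] (det J = 18.0000).
Solving J·Δ = −F gives Δ = (-0.3333, -0.6944).
Then the next iterate is (x, y)₁ = (0.1667, 0.8056).
Re-evaluating at (0.1667, 0.8056): F = (-0.404505, 2.735141), so ‖F‖₂ = 2.7649.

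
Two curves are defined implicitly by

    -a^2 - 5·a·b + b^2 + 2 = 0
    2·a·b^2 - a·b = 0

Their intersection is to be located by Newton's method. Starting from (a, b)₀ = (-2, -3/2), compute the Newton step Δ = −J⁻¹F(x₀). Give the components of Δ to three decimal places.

At (-2, -3/2): F = (-14.750, -12.000).
Jacobian J = [[-2·a - 5·b, -5·a + 2·b], [2·b^2 - b, 4·a·b - a]].
At the point, J = [[11.500, 7.000], [6.000, 14.000]] (det J = 119.000).
Solving J·Δ = −F gives Δ = (1.029, 0.416).

(1.029, 0.416)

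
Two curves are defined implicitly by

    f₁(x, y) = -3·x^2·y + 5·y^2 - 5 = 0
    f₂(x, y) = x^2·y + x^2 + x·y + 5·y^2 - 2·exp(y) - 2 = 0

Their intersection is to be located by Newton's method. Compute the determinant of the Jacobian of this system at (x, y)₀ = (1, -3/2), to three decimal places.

J = [[-6·x·y, -3·x^2 + 10·y], [2·x·y + 2·x + y, x^2 + x + 10·y - 2·exp(y)]].
At the point, J = [[9.000, -18.000], [-2.500, -13.44626]].
det J = -166.016.

-166.016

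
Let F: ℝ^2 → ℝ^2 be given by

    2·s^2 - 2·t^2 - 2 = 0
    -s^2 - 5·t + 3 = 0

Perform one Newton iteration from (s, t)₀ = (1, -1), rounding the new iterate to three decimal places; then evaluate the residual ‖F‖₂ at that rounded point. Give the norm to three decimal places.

4.161

At (1, -1): F = (-2.000, 7.000).
Jacobian J = [[4·s, -4·t], [-2·s, -5]].
At the point, J = [[4.000, 4.000], [-2.000, -5.000]] (det J = -12.000).
Solving J·Δ = −F gives Δ = (-1.500, 2.000).
Then the next iterate is (s, t)₁ = (-0.500, 1.000).
Re-evaluating at (-0.500, 1.000): F = (-3.500, -2.250), so ‖F‖₂ = 4.161.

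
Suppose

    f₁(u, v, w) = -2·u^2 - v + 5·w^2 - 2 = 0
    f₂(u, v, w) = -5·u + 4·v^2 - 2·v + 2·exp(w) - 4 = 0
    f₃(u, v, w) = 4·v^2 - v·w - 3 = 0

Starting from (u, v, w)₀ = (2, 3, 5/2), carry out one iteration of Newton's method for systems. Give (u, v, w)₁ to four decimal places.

(3.8746, 1.7890, 2.3214)

At (2, 3, 5/2): F = (18.2500, 40.364988, 25.5000).
Jacobian J = [[-4·u, -1, 10·w], [-5, 8·v - 2, 2·exp(w)], [0, 8·v - w, -v]].
At the point, J = [[-8.0000, -1.0000, 25.0000], [-5.0000, 22.0000, 24.364988], [0.0000, 21.5000, -3.0000]] (det J = 2046.277922).
Solving J·Δ = −F gives Δ = (1.8746, -1.2110, -0.1786).
Then the next iterate is (u, v, w)₁ = (3.8746, 1.7890, 2.3214).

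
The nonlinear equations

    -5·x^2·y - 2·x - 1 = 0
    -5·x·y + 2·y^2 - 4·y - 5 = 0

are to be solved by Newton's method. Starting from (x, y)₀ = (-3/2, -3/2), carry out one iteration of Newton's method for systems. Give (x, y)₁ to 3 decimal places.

At (-3/2, -3/2): F = (18.875, -5.750).
Jacobian J = [[-10·x·y - 2, -5·x^2], [-5·y, -5·x + 4·y - 4]].
At the point, J = [[-24.500, -11.250], [7.500, -2.500]] (det J = 145.625).
Solving J·Δ = −F gives Δ = (0.768, 0.005).
Then the next iterate is (x, y)₁ = (-0.732, -1.495).

(-0.732, -1.495)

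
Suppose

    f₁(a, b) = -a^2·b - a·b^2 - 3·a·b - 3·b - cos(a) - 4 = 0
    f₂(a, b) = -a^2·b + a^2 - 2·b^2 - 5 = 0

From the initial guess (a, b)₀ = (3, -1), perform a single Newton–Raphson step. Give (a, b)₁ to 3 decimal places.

At (3, -1): F = (14.98999, 11.000).
Jacobian J = [[-2·a·b - b^2 - 3·b + sin(a), -a^2 - 2·a·b - 3·a - 3], [-2·a·b + 2·a, -a^2 - 4·b]].
At the point, J = [[8.14112, -15.000], [12.000, -5.000]] (det J = 139.29440).
Solving J·Δ = −F gives Δ = (-0.646, 0.648).
Then the next iterate is (a, b)₁ = (2.354, -0.352).

(2.354, -0.352)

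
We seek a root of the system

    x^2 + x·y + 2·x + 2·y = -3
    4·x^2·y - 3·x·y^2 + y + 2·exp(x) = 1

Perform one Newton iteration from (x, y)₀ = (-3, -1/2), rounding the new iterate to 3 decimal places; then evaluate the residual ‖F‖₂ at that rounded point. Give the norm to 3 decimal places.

At (-3, -1/2): F = (6.500, -17.15043).
Jacobian J = [[2·x + y + 2, x + 2], [8·x·y - 3·y^2 + 2·exp(x), 4·x^2 - 6·x·y + 1]].
At the point, J = [[-4.500, -1.000], [11.34957, 28.000]] (det J = -114.65043).
Solving J·Δ = −F gives Δ = (1.438, 0.030).
Then the next iterate is (x, y)₁ = (-1.562, -0.470).
Re-evaluating at (-1.562, -0.470): F = (2.10998, -4.60234), so ‖F‖₂ = 5.063.

5.063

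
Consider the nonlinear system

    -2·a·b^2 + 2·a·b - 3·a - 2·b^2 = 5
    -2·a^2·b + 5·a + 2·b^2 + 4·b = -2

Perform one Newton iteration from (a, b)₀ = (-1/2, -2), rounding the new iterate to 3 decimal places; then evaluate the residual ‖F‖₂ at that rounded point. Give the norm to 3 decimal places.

0.505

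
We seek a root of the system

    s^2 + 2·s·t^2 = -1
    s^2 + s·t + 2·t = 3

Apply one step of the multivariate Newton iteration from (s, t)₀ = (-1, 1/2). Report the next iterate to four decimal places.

At (-1, 1/2): F = (1.5000, -1.5000).
Jacobian J = [[2·s + 2·t^2, 4·s·t], [2·s + t, s + 2]].
At the point, J = [[-1.5000, -2.0000], [-1.5000, 1.0000]] (det J = -4.5000).
Solving J·Δ = −F gives Δ = (-0.3333, 1.0000).
Then the next iterate is (s, t)₁ = (-1.3333, 1.5000).

(-1.3333, 1.5000)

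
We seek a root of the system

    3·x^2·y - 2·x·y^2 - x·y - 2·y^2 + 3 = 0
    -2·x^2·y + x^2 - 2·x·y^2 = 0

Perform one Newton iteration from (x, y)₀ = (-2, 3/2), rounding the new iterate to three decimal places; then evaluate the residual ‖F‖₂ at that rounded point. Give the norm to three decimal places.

At (-2, 3/2): F = (28.500, 1.000).
Jacobian J = [[6·x·y - 2·y^2 - y, 3·x^2 - 4·x·y - x - 4·y], [-4·x·y + 2·x - 2·y^2, -2·x^2 - 4·x·y]].
At the point, J = [[-24.000, 20.000], [3.500, 4.000]] (det J = -166.000).
Solving J·Δ = −F gives Δ = (0.566, -0.745).
Then the next iterate is (x, y)₁ = (-1.434, 0.755).
Re-evaluating at (-1.434, 0.755): F = (9.23510, 0.58609), so ‖F‖₂ = 9.254.

9.254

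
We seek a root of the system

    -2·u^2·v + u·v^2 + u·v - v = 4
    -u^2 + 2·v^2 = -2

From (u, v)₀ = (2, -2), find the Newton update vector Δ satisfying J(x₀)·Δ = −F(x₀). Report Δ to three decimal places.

At (2, -2): F = (18.000, 6.000).
Jacobian J = [[-4·u·v + v^2 + v, -2·u^2 + 2·u·v + u - 1], [-2·u, 4·v]].
At the point, J = [[18.000, -15.000], [-4.000, -8.000]] (det J = -204.000).
Solving J·Δ = −F gives Δ = (-0.265, 0.882).

(-0.265, 0.882)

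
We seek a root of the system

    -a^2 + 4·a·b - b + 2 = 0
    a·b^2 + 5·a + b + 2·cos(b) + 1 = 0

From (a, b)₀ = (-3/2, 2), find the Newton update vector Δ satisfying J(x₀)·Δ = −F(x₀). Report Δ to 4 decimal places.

At (-3/2, 2): F = (-14.2500, -11.332294).
Jacobian J = [[-2·a + 4·b, 4·a - 1], [b^2 + 5, 2·a·b - 2·sin(b) + 1]].
At the point, J = [[11.0000, -7.0000], [9.0000, -6.818595]] (det J = -12.004543).
Solving J·Δ = −F gives Δ = (1.4860, 0.2995).

(1.4860, 0.2995)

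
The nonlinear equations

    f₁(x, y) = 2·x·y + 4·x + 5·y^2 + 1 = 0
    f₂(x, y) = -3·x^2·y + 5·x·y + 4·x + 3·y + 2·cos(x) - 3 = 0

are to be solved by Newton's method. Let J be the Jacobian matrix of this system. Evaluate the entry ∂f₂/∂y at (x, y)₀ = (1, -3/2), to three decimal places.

∂f₂/∂y = -3·x^2 + 5·x + 3.
At (1, -3/2) this is 5.000.

5.000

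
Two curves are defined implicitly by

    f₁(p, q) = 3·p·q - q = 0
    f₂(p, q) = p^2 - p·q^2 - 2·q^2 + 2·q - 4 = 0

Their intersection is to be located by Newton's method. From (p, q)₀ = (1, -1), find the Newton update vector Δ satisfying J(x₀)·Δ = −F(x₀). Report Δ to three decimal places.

At (1, -1): F = (-2.000, -8.000).
Jacobian J = [[3·q, 3·p - 1], [2·p - q^2, -2·p·q - 4·q + 2]].
At the point, J = [[-3.000, 2.000], [1.000, 8.000]] (det J = -26.000).
Solving J·Δ = −F gives Δ = (0.000, 1.000).

(0.000, 1.000)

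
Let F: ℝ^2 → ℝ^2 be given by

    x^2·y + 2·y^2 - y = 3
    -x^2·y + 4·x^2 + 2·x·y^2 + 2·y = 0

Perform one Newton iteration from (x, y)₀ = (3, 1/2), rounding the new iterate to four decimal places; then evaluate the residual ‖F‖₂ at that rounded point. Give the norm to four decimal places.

At (3, 1/2): F = (1.5000, 34.0000).
Jacobian J = [[2·x·y, x^2 + 4·y - 1], [-2·x·y + 8·x + 2·y^2, -x^2 + 4·x·y + 2]].
At the point, J = [[3.0000, 10.0000], [21.5000, -1.0000]] (det J = -218.0000).
Solving J·Δ = −F gives Δ = (-1.5665, 0.3200).
Then the next iterate is (x, y)₁ = (1.4335, 0.8200).
Re-evaluating at (1.4335, 0.8200): F = (-0.790164, 10.102424), so ‖F‖₂ = 10.1333.

10.1333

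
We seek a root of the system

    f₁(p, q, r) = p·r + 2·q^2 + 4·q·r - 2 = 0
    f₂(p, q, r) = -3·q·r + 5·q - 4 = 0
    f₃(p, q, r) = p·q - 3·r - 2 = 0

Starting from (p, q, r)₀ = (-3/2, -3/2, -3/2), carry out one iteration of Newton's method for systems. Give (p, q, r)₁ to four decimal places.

At (-3/2, -3/2, -3/2): F = (13.7500, -18.2500, 4.7500).
Jacobian J = [[r, 4·q + 4·r, p + 4·q], [0, -3·r + 5, -3·q], [q, p, -3]].
At the point, J = [[-1.5000, -12.0000, -7.5000], [0.0000, 9.5000, 4.5000], [-1.5000, -1.5000, -3.0000]] (det J = 6.7500).
Solving J·Δ = −F gives Δ = (-34.7500, -9.2500, 23.5833).
Then the next iterate is (p, q, r)₁ = (-36.2500, -10.7500, 22.0833).

(-36.2500, -10.7500, 22.0833)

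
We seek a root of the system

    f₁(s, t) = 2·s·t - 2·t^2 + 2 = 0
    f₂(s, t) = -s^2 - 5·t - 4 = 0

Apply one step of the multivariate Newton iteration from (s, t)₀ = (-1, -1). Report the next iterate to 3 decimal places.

At (-1, -1): F = (2.000, 0.000).
Jacobian J = [[2·t, 2·s - 4·t], [-2·s, -5]].
At the point, J = [[-2.000, 2.000], [2.000, -5.000]] (det J = 6.000).
Solving J·Δ = −F gives Δ = (1.667, 0.667).
Then the next iterate is (s, t)₁ = (0.667, -0.333).

(0.667, -0.333)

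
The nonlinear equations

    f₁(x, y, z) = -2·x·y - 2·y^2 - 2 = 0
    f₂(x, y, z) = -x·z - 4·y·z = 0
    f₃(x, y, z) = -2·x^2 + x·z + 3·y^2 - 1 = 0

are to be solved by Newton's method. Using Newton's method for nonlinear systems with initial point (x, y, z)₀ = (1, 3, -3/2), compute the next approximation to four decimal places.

At (1, 3, -3/2): F = (-26.0000, 19.5000, 22.5000).
Jacobian J = [[-2·y, -2·x - 4·y, 0], [-z, -4·z, -x - 4·y], [-4·x + z, 6·y, x]].
At the point, J = [[-6.0000, -14.0000, 0.0000], [1.5000, 6.0000, -13.0000], [-5.5000, 18.0000, 1.0000]] (det J = -2420.0000).
Solving J·Δ = −F gives Δ = (-0.7736, -1.5256, 0.7066).
Then the next iterate is (x, y, z)₁ = (0.2264, 1.4744, -0.7934).

(0.2264, 1.4744, -0.7934)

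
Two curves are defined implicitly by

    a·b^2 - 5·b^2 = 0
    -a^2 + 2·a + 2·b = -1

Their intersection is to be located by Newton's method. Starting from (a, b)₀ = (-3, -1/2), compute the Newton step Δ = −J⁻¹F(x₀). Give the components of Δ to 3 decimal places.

(1.827, 0.193)

At (-3, -1/2): F = (-2.000, -15.000).
Jacobian J = [[b^2, 2·a·b - 10·b], [-2·a + 2, 2]].
At the point, J = [[0.250, 8.000], [8.000, 2.000]] (det J = -63.500).
Solving J·Δ = −F gives Δ = (1.827, 0.193).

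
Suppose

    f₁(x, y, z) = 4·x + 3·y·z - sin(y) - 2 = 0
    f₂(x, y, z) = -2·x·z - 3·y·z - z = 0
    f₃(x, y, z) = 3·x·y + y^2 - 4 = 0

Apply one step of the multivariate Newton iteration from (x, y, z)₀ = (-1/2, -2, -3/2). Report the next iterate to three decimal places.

At (-1/2, -2, -3/2): F = (5.90930, -9.000, 3.000).
Jacobian J = [[4, 3·z - cos(y), 3·y], [-2·z, -3·z, -2·x - 3·y - 1], [3·y, 3·x + 2·y, 0]].
At the point, J = [[4.000, -4.08385, -6.000], [3.000, 4.500, 6.000], [-6.000, -5.500, 0.000]] (det J = 216.01871).
Solving J·Δ = −F gives Δ = (0.437, 0.068, 1.230).
Then the next iterate is (x, y, z)₁ = (-0.063, -1.932, -0.270).

(-0.063, -1.932, -0.270)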